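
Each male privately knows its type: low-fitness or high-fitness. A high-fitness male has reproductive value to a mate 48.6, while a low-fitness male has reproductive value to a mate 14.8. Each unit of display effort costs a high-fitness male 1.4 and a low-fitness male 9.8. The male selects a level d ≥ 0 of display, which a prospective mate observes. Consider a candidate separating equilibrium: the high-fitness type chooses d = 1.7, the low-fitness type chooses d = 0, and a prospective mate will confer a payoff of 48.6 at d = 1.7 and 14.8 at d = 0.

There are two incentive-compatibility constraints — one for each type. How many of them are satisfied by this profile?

Low-fitness type: stay at 0 → 14.8; mimic → 48.6 − 9.8 × 1.7 = 31.94. IC fails (14.8 < 31.94).
High-fitness type: signal → 48.6 − 1.4 × 1.7 = 46.22; deviate to 0 → 14.8. IC holds (46.22 ≥ 14.8).
1 of 2 constraints hold, so this profile is not an equilibrium.

1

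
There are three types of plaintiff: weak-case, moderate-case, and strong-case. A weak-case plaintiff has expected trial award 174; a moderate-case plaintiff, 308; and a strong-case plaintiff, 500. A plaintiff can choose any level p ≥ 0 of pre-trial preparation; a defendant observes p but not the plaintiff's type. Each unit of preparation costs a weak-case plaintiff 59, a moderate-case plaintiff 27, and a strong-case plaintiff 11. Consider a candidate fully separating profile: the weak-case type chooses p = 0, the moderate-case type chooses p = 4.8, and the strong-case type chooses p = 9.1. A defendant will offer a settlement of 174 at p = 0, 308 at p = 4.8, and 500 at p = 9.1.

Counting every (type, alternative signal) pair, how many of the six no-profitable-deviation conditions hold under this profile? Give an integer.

Moderate-case (own payoff 308 − 27×4.8 = 178.4): to p=0 gives 174 → no gain ✓; to p=9.1 gives 500 − 27×9.1 = 254.3 → profitable ✗.
Weak-case (own payoff 174): to p=4.8 gives 308 − 59×4.8 = 24.8 → no gain ✓; to p=9.1 gives 500 − 59×9.1 = -36.9 → no gain ✓.
Strong-case (own payoff 500 − 11×9.1 = 399.9): to p=0 gives 174 → no gain ✓; to p=4.8 gives 308 − 11×4.8 = 255.2 → no gain ✓.
5 of the 6 constraints hold; not an equilibrium.

5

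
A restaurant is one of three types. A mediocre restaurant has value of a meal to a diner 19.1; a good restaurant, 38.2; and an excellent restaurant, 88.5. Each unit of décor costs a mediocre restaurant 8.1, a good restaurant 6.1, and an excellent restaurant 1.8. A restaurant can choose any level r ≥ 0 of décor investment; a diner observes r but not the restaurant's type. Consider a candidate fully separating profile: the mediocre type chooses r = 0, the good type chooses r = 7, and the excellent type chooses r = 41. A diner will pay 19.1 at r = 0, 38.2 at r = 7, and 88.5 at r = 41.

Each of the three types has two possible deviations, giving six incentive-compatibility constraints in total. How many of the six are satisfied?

Excellent (own payoff 88.5 − 1.8×41 = 14.7): to r=0 gives 19.1 → profitable ✗; to r=7 gives 38.2 − 1.8×7 = 25.6 → profitable ✗.
Good (own payoff 38.2 − 6.1×7 = -4.5): to r=0 gives 19.1 → profitable ✗; to r=41 gives 88.5 − 6.1×41 = -161.6 → no gain ✓.
Mediocre (own payoff 19.1): to r=7 gives 38.2 − 8.1×7 = -18.5 → no gain ✓; to r=41 gives 88.5 − 8.1×41 = -243.6 → no gain ✓.
3 of the 6 constraints hold; not an equilibrium.

3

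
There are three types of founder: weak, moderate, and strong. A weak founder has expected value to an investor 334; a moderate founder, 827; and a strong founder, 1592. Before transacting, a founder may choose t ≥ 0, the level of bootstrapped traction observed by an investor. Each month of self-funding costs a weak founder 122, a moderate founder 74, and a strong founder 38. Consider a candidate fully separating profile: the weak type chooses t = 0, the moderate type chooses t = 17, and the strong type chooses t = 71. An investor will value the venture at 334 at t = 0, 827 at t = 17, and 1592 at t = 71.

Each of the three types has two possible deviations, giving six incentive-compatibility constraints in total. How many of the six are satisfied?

3

Weak (own payoff 334): to t=17 gives 827 − 122×17 = -1247 → no gain ✓; to t=71 gives 1592 − 122×71 = -7070 → no gain ✓.
Strong (own payoff 1592 − 38×71 = -1106): to t=0 gives 334 → profitable ✗; to t=17 gives 827 − 38×17 = 181 → profitable ✗.
Moderate (own payoff 827 − 74×17 = -431): to t=0 gives 334 → profitable ✗; to t=71 gives 1592 − 74×71 = -3662 → no gain ✓.
3 of the 6 constraints hold; not an equilibrium.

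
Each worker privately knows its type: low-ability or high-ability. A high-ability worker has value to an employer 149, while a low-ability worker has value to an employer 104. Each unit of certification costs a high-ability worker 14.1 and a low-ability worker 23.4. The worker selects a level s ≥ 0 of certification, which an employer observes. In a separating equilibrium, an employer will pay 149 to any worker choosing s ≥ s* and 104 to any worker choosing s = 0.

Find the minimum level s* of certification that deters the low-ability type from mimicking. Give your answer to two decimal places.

1.92

A low-ability worker choosing s = 0 receives 104.
Imitating at s* instead would pay 149 at cost 23.4·s*, netting 149 − 23.4·s*.
Indifference: 104 = 149 − 23.4·s*, so s* = (149 − 104) / 23.4 ≈ 1.92.
This is the low-ability type's binding incentive-compatibility constraint; any s ≥ 1.92 sustains separation on that side.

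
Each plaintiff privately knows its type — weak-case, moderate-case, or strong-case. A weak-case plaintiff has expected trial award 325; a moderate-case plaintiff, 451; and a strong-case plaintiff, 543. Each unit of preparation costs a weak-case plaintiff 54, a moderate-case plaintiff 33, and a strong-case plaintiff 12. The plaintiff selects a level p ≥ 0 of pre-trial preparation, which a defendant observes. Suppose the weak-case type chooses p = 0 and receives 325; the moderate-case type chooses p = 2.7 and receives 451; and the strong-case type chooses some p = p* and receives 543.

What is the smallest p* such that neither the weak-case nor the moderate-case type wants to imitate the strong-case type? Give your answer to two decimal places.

5.49

Weak-case type (on-path payoff 325) won't mimic when 325 ≥ 543 − 54·p*, i.e. p* ≥ 4.04.
Moderate-case type (on-path payoff 451 − 33×2.7 = 361.9) won't mimic when 361.9 ≥ 543 − 33·p*, i.e. p* ≥ 5.49.
Both must hold, so p* = max(4.04, 5.49) = 5.49. The moderate-case type's constraint binds.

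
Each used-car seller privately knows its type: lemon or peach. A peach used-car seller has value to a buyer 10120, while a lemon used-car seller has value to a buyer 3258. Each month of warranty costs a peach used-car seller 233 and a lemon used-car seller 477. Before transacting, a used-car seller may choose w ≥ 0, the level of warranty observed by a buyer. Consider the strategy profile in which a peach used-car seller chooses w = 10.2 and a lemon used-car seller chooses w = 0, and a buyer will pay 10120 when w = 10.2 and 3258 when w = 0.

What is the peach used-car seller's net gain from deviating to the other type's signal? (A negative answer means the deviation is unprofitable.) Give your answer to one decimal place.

Playing w = 10.2 the peach used-car seller receives 10120 − 233 × 10.2 = 7743.4.
Deviating to w = 0 yields 3258 instead.
Gain from deviating: 3258 − 7743.4 = -4485.4.
The gain is negative, so the peach type's incentive-compatibility constraint is satisfied.

-4485.4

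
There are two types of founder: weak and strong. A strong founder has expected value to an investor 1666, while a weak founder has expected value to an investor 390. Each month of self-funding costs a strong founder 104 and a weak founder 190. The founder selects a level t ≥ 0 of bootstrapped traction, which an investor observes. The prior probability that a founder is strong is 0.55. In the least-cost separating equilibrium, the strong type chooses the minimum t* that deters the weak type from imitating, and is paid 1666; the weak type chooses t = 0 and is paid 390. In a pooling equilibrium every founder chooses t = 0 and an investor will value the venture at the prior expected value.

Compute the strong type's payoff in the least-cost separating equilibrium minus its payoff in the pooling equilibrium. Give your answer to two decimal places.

Least-cost separating signal: t* solves 390 = 1666 − 190·t*, so t* = (1666 − 390)/190 ≈ 6.7158.
Strong type's separating payoff: 1666 − 104 × t* = 1666 − 104 × (1666 − 390)/190 = 1666 − 132704/190 ≈ 967.5579.
Pooling payoff: 0.55 × 1666 + 0.45 × 390 = 1091.8.
Difference: 967.5579 − 1091.8 = -124.2421, i.e. -124.24 to two decimal places.
The strong type would prefer the pooling outcome.

-124.24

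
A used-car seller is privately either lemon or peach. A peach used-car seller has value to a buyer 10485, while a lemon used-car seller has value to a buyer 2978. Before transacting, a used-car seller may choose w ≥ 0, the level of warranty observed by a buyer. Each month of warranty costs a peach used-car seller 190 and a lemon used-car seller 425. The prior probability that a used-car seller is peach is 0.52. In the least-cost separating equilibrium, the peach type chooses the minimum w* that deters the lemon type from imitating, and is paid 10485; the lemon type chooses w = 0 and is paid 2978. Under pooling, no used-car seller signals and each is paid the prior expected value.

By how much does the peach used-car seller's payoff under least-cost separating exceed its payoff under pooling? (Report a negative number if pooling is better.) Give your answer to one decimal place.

Least-cost separating signal: w* solves 2978 = 10485 − 425·w*, so w* = (10485 − 2978)/425 ≈ 17.6635.
Peach type's separating payoff: 10485 − 190 × w* = 10485 − 190 × (10485 − 2978)/425 = 10485 − 1426330/425 ≈ 7128.929.
Pooling payoff: 0.52 × 10485 + 0.48 × 2978 = 6881.64.
Difference: 7128.929 − 6881.64 = 247.289, i.e. 247.3 to one decimal place.
The peach type prefers to separate.

247.3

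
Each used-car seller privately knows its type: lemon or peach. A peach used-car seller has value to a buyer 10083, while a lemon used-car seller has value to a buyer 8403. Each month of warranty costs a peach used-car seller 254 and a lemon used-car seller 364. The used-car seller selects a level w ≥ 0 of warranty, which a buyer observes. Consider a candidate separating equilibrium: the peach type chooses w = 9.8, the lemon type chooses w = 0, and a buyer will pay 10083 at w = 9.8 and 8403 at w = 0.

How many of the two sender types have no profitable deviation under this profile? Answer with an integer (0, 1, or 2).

1

Lemon type: stay at 0 → 8403; mimic → 10083 − 364 × 9.8 = 6515.8. IC holds (8403 ≥ 6515.8).
Peach type: signal → 10083 − 254 × 9.8 = 7593.8; deviate to 0 → 8403. IC fails (7593.8 < 8403).
1 of 2 constraints hold, so this profile is not an equilibrium.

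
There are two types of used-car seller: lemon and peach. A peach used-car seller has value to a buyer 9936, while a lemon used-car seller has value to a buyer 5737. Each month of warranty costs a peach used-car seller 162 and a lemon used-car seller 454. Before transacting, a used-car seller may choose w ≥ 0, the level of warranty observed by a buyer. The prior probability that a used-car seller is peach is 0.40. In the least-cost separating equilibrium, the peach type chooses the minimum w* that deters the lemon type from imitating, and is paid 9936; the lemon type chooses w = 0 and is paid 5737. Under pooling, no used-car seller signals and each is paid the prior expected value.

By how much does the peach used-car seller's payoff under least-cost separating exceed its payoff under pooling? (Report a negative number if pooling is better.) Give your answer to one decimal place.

Least-cost separating signal: w* solves 5737 = 9936 − 454·w*, so w* = (9936 − 5737)/454 ≈ 9.2489.
Peach type's separating payoff: 9936 − 162 × w* = 9936 − 162 × (9936 − 5737)/454 = 9936 − 680238/454 ≈ 8437.678.
Pooling payoff: 0.40 × 9936 + 0.60 × 5737 = 7416.6.
Difference: 8437.678 − 7416.6 = 1021.078, i.e. 1021.1 to one decimal place.
The peach type prefers to separate.

1021.1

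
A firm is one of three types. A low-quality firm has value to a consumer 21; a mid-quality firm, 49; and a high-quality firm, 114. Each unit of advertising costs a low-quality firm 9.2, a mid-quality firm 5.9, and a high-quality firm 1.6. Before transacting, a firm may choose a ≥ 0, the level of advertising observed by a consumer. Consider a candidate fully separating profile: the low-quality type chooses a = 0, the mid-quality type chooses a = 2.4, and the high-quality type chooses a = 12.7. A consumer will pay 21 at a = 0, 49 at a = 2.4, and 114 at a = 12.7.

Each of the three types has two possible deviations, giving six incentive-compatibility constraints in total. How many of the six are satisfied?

4

High-quality (own payoff 114 − 1.6×12.7 = 93.68): to a=0 gives 21 → no gain ✓; to a=2.4 gives 49 − 1.6×2.4 = 45.16 → no gain ✓.
Low-quality (own payoff 21): to a=2.4 gives 49 − 9.2×2.4 = 26.92 → profitable ✗; to a=12.7 gives 114 − 9.2×12.7 = -2.84 → no gain ✓.
Mid-quality (own payoff 49 − 5.9×2.4 = 34.84): to a=0 gives 21 → no gain ✓; to a=12.7 gives 114 − 5.9×12.7 = 39.07 → profitable ✗.
4 of the 6 constraints hold; not an equilibrium.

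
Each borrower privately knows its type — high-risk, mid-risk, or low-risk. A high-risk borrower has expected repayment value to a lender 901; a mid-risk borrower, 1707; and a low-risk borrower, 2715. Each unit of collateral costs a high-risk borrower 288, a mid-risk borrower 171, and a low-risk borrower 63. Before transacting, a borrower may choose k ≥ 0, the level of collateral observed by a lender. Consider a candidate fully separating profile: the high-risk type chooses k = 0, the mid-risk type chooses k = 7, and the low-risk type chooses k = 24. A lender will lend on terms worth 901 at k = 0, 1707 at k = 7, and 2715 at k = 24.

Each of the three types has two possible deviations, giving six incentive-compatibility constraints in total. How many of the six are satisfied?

Mid-risk (own payoff 1707 − 171×7 = 510): to k=0 gives 901 → profitable ✗; to k=24 gives 2715 − 171×24 = -1389 → no gain ✓.
High-risk (own payoff 901): to k=7 gives 1707 − 288×7 = -309 → no gain ✓; to k=24 gives 2715 − 288×24 = -4197 → no gain ✓.
Low-risk (own payoff 2715 − 63×24 = 1203): to k=0 gives 901 → no gain ✓; to k=7 gives 1707 − 63×7 = 1266 → profitable ✗.
4 of the 6 constraints hold; not an equilibrium.

4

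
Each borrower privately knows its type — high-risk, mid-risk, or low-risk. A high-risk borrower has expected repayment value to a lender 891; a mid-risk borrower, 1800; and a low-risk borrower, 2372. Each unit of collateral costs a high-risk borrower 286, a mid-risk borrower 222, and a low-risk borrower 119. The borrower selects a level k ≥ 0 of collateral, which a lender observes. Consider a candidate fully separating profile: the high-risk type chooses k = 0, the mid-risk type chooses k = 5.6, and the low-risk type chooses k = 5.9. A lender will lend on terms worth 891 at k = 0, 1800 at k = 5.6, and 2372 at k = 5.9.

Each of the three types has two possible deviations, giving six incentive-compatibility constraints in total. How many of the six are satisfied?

4

Low-risk (own payoff 2372 − 119×5.9 = 1669.9): to k=0 gives 891 → no gain ✓; to k=5.6 gives 1800 − 119×5.6 = 1133.6 → no gain ✓.
Mid-risk (own payoff 1800 − 222×5.6 = 556.8): to k=0 gives 891 → profitable ✗; to k=5.9 gives 2372 − 222×5.9 = 1062.2 → profitable ✗.
High-risk (own payoff 891): to k=5.6 gives 1800 − 286×5.6 = 198.4 → no gain ✓; to k=5.9 gives 2372 − 286×5.9 = 684.6 → no gain ✓.
4 of the 6 constraints hold; not an equilibrium.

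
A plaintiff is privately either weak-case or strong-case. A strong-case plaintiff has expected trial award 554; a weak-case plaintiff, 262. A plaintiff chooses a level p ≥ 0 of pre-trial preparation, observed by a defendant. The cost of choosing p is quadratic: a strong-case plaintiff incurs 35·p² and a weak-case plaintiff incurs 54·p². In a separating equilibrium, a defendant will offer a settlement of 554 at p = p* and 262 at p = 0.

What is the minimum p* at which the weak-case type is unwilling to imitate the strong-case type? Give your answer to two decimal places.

The weak-case type at p = 0 receives 262; imitating at p* yields 554 − 54·p*².
Indifference: 262 = 554 − 54·p*², so p*² = (554 − 262) / 54 ≈ 5.4074.
p* = √5.4074 ≈ 2.33.

2.33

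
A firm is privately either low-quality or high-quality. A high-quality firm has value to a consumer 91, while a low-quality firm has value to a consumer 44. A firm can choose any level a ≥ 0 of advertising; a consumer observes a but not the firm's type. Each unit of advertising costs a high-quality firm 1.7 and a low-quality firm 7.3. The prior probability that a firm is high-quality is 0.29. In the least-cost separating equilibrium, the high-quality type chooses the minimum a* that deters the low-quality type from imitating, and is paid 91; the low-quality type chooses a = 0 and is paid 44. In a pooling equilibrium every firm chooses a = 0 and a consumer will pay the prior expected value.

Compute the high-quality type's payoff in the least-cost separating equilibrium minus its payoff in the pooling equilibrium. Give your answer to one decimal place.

22.4

Least-cost separating signal: a* solves 44 = 91 − 7.3·a*, so a* = (91 − 44)/7.3 ≈ 6.4384.
High-quality type's separating payoff: 91 − 1.7 × a* = 91 − 1.7 × (91 − 44)/7.3 = 91 − 79.9/7.3 ≈ 80.055.
Pooling payoff: 0.29 × 91 + 0.71 × 44 = 57.63.
Difference: 80.055 − 57.63 = 22.425, i.e. 22.4 to one decimal place.
The high-quality type prefers to separate.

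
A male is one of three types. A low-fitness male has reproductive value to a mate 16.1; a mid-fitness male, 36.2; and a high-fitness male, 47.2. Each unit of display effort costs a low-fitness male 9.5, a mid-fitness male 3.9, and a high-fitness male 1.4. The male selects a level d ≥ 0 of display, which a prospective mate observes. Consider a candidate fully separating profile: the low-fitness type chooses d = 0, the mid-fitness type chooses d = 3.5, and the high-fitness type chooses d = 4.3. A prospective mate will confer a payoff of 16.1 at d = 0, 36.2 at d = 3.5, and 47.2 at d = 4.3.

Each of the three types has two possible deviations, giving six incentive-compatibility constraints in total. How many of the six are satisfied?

Mid-fitness (own payoff 36.2 − 3.9×3.5 = 22.55): to d=0 gives 16.1 → no gain ✓; to d=4.3 gives 47.2 − 3.9×4.3 = 30.43 → profitable ✗.
Low-fitness (own payoff 16.1): to d=3.5 gives 36.2 − 9.5×3.5 = 2.95 → no gain ✓; to d=4.3 gives 47.2 − 9.5×4.3 = 6.35 → no gain ✓.
High-fitness (own payoff 47.2 − 1.4×4.3 = 41.18): to d=0 gives 16.1 → no gain ✓; to d=3.5 gives 36.2 − 1.4×3.5 = 31.3 → no gain ✓.
5 of the 6 constraints hold; not an equilibrium.

5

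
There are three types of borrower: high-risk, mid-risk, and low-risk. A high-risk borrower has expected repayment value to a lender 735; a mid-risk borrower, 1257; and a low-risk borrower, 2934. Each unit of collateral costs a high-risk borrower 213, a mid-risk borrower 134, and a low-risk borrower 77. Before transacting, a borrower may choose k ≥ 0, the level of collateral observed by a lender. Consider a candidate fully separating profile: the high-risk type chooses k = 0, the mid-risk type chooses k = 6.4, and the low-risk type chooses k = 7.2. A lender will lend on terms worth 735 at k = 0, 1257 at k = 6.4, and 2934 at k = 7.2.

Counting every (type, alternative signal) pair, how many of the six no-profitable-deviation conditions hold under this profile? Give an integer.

High-risk (own payoff 735): to k=6.4 gives 1257 − 213×6.4 = -106.2 → no gain ✓; to k=7.2 gives 2934 − 213×7.2 = 1400.4 → profitable ✗.
Low-risk (own payoff 2934 − 77×7.2 = 2379.6): to k=0 gives 735 → no gain ✓; to k=6.4 gives 1257 − 77×6.4 = 764.2 → no gain ✓.
Mid-risk (own payoff 1257 − 134×6.4 = 399.4): to k=0 gives 735 → profitable ✗; to k=7.2 gives 2934 − 134×7.2 = 1969.2 → profitable ✗.
3 of the 6 constraints hold; not an equilibrium.

3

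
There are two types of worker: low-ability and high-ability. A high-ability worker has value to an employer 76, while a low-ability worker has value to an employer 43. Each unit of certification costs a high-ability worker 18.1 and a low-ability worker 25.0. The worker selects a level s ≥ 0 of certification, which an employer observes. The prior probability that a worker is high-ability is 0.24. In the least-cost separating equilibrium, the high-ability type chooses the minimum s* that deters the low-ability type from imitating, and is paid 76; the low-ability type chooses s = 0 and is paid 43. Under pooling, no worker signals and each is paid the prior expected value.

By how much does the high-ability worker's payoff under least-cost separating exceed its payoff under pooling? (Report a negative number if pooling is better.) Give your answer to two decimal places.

Least-cost separating signal: s* solves 43 = 76 − 25.0·s*, so s* = (76 − 43)/25.0 = 1.32.
High-ability type's separating payoff: 76 − 18.1 × s* = 76 − 18.1 × (76 − 43)/25.0 = 76 − 597.3/25.0 = 52.108.
Pooling payoff: 0.24 × 76 + 0.76 × 43 = 50.92.
Difference: 52.108 − 50.92 = 1.188, i.e. 1.19 to two decimal places.
The high-ability type prefers to separate.

1.19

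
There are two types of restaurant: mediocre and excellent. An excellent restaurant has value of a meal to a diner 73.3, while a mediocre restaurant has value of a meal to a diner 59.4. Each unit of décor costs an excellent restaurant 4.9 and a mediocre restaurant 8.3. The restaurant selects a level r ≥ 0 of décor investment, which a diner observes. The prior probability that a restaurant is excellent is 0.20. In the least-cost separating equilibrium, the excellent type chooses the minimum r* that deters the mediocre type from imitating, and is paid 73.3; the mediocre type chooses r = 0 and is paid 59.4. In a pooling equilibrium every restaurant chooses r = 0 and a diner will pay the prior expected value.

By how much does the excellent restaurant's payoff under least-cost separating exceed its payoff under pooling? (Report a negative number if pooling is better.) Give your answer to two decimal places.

2.91

Least-cost separating signal: r* solves 59.4 = 73.3 − 8.3·r*, so r* = (73.3 − 59.4)/8.3 ≈ 1.6747.
Excellent type's separating payoff: 73.3 − 4.9 × r* = 73.3 − 4.9 × (73.3 − 59.4)/8.3 = 73.3 − 68.11/8.3 ≈ 65.0940.
Pooling payoff: 0.20 × 73.3 + 0.80 × 59.4 = 62.18.
Difference: 65.0940 − 62.18 = 2.914, i.e. 2.91 to two decimal places.
The excellent type prefers to separate.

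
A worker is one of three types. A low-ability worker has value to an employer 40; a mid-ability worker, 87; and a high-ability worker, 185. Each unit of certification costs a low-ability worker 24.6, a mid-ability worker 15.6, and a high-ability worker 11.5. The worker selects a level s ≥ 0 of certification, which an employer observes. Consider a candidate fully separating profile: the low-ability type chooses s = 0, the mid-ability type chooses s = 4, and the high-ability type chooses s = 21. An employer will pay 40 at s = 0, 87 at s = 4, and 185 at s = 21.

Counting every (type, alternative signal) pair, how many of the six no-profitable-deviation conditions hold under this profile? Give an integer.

3

High-ability (own payoff 185 − 11.5×21 = -56.5): to s=0 gives 40 → profitable ✗; to s=4 gives 87 − 11.5×4 = 41 → profitable ✗.
Low-ability (own payoff 40): to s=4 gives 87 − 24.6×4 = -11.4 → no gain ✓; to s=21 gives 185 − 24.6×21 = -331.6 → no gain ✓.
Mid-ability (own payoff 87 − 15.6×4 = 24.6): to s=0 gives 40 → profitable ✗; to s=21 gives 185 − 15.6×21 = -142.6 → no gain ✓.
3 of the 6 constraints hold; not an equilibrium.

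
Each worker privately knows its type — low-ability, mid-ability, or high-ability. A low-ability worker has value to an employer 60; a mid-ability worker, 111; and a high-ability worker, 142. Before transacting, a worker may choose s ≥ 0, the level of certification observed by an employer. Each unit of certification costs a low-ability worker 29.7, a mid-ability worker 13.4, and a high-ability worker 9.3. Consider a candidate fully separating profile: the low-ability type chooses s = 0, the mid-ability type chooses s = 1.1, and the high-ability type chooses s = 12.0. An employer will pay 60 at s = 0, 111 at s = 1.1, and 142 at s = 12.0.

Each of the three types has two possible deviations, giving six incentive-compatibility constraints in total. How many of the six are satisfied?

Low-ability (own payoff 60): to s=1.1 gives 111 − 29.7×1.1 = 78.33 → profitable ✗; to s=12.0 gives 142 − 29.7×12.0 = -214.4 → no gain ✓.
High-ability (own payoff 142 − 9.3×12.0 = 30.4): to s=0 gives 60 → profitable ✗; to s=1.1 gives 111 − 9.3×1.1 = 100.77 → profitable ✗.
Mid-ability (own payoff 111 − 13.4×1.1 = 96.26): to s=0 gives 60 → no gain ✓; to s=12.0 gives 142 − 13.4×12.0 = -18.8 → no gain ✓.
3 of the 6 constraints hold; not an equilibrium.

3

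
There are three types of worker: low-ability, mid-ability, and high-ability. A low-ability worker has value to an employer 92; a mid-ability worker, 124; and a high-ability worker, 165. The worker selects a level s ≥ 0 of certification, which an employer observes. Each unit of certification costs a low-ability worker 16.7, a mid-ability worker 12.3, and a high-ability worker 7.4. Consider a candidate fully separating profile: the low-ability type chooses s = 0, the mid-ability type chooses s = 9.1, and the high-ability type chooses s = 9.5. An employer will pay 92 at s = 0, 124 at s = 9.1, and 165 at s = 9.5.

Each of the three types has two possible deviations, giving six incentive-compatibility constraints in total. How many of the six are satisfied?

High-ability (own payoff 165 − 7.4×9.5 = 94.7): to s=0 gives 92 → no gain ✓; to s=9.1 gives 124 − 7.4×9.1 = 56.66 → no gain ✓.
Mid-ability (own payoff 124 − 12.3×9.1 = 12.07): to s=0 gives 92 → profitable ✗; to s=9.5 gives 165 − 12.3×9.5 = 48.15 → profitable ✗.
Low-ability (own payoff 92): to s=9.1 gives 124 − 16.7×9.1 = -27.97 → no gain ✓; to s=9.5 gives 165 − 16.7×9.5 = 6.35 → no gain ✓.
4 of the 6 constraints hold; not an equilibrium.

4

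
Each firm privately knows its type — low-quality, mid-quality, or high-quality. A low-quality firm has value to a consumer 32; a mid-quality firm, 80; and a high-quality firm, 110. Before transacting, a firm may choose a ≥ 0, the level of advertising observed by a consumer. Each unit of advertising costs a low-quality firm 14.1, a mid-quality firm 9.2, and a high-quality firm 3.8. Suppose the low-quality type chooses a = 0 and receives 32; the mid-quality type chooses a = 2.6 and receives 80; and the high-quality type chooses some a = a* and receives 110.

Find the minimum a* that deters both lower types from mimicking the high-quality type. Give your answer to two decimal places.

Mid-quality type (on-path payoff 80 − 9.2×2.6 = 56.08) won't mimic when 56.08 ≥ 110 − 9.2·a*, i.e. a* ≥ 5.86.
Low-quality type (on-path payoff 32) won't mimic when 32 ≥ 110 − 14.1·a*, i.e. a* ≥ 5.53.
Both must hold, so a* = max(5.53, 5.86) = 5.86. The mid-quality type's constraint binds.

5.86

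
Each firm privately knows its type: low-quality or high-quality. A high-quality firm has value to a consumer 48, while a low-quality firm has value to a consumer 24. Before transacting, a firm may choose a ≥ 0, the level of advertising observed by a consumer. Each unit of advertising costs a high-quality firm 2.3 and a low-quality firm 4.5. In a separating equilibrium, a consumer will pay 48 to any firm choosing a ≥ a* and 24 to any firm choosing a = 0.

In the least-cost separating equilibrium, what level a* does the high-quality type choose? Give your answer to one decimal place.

5.3

A low-quality firm choosing a = 0 receives 24.
Imitating at a* instead would pay 48 at cost 4.5·a*, netting 48 − 4.5·a*.
Indifference: 24 = 48 − 4.5·a*, so a* = (48 − 24) / 4.5 ≈ 5.3.
This is the low-quality type's binding incentive-compatibility constraint; any a ≥ 5.3 sustains separation on that side.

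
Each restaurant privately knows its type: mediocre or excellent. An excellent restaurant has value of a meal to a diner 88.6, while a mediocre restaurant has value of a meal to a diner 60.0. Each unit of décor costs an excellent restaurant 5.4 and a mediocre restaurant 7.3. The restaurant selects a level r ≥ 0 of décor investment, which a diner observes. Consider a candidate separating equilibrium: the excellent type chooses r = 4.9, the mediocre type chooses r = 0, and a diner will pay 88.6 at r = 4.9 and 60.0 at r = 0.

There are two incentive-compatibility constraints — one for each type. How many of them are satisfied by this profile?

2

Excellent type: signal → 88.6 − 5.4 × 4.9 = 62.14; deviate to 0 → 60.0. IC holds (62.14 ≥ 60.0).
Mediocre type: stay at 0 → 60.0; mimic → 88.6 − 7.3 × 4.9 = 52.83. IC holds (60.0 ≥ 52.83).
2 of 2 constraints hold, so this is a separating equilibrium.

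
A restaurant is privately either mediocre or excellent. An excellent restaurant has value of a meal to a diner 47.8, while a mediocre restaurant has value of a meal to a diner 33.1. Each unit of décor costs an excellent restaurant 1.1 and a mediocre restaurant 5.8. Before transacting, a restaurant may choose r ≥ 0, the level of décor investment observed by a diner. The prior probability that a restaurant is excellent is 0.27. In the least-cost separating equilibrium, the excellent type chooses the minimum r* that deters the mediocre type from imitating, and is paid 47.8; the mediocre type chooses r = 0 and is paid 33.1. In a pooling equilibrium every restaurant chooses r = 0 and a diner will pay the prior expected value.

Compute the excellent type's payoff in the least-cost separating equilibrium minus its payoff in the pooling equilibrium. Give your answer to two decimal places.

7.94

Least-cost separating signal: r* solves 33.1 = 47.8 − 5.8·r*, so r* = (47.8 − 33.1)/5.8 ≈ 2.5345.
Excellent type's separating payoff: 47.8 − 1.1 × r* = 47.8 − 1.1 × (47.8 − 33.1)/5.8 = 47.8 − 16.17/5.8 ≈ 45.0121.
Pooling payoff: 0.27 × 47.8 + 0.73 × 33.1 = 37.069.
Difference: 45.0121 − 37.069 = 7.9431, i.e. 7.94 to two decimal places.
The excellent type prefers to separate.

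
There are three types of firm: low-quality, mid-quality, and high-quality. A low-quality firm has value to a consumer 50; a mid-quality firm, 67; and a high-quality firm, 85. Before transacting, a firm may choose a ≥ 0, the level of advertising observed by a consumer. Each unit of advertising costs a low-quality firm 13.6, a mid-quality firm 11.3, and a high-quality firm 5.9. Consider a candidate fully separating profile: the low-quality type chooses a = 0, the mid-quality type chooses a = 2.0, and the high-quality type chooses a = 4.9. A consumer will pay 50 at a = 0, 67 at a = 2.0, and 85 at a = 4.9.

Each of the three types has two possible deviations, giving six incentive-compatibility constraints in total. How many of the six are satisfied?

5

High-quality (own payoff 85 − 5.9×4.9 = 56.09): to a=0 gives 50 → no gain ✓; to a=2.0 gives 67 − 5.9×2.0 = 55.2 → no gain ✓.
Mid-quality (own payoff 67 − 11.3×2.0 = 44.4): to a=0 gives 50 → profitable ✗; to a=4.9 gives 85 − 11.3×4.9 = 29.63 → no gain ✓.
Low-quality (own payoff 50): to a=2.0 gives 67 − 13.6×2.0 = 39.8 → no gain ✓; to a=4.9 gives 85 − 13.6×4.9 = 18.36 → no gain ✓.
5 of the 6 constraints hold; not an equilibrium.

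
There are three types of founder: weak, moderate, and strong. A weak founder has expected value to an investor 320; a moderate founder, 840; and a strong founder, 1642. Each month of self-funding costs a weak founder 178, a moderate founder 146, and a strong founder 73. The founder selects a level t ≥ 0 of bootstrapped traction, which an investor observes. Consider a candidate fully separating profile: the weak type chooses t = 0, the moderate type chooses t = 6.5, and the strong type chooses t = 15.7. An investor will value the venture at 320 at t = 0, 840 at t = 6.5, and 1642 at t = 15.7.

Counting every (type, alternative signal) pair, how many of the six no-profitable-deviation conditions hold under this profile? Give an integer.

Moderate (own payoff 840 − 146×6.5 = -109): to t=0 gives 320 → profitable ✗; to t=15.7 gives 1642 − 146×15.7 = -650.2 → no gain ✓.
Weak (own payoff 320): to t=6.5 gives 840 − 178×6.5 = -317 → no gain ✓; to t=15.7 gives 1642 − 178×15.7 = -1152.6 → no gain ✓.
Strong (own payoff 1642 − 73×15.7 = 495.9): to t=0 gives 320 → no gain ✓; to t=6.5 gives 840 − 73×6.5 = 365.5 → no gain ✓.
5 of the 6 constraints hold; not an equilibrium.

5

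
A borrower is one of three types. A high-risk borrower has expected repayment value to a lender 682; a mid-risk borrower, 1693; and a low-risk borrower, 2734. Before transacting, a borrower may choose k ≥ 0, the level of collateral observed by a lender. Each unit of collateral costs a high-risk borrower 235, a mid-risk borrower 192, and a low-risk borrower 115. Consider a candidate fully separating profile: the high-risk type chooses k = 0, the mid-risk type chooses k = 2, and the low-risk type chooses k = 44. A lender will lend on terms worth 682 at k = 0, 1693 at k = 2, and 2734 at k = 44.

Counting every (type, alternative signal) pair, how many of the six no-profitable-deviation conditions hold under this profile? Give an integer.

Mid-risk (own payoff 1693 − 192×2 = 1309): to k=0 gives 682 → no gain ✓; to k=44 gives 2734 − 192×44 = -5714 → no gain ✓.
Low-risk (own payoff 2734 − 115×44 = -2326): to k=0 gives 682 → profitable ✗; to k=2 gives 1693 − 115×2 = 1463 → profitable ✗.
High-risk (own payoff 682): to k=2 gives 1693 − 235×2 = 1223 → profitable ✗; to k=44 gives 2734 − 235×44 = -7606 → no gain ✓.
3 of the 6 constraints hold; not an equilibrium.

3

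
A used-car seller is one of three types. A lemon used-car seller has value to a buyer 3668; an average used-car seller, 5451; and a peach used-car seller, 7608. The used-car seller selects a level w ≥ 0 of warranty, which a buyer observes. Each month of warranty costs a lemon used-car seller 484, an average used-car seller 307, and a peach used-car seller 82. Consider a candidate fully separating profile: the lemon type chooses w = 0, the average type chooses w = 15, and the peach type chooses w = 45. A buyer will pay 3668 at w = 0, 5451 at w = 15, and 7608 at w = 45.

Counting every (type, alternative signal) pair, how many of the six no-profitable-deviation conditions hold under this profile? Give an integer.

4

Average (own payoff 5451 − 307×15 = 846): to w=0 gives 3668 → profitable ✗; to w=45 gives 7608 − 307×45 = -6207 → no gain ✓.
Peach (own payoff 7608 − 82×45 = 3918): to w=0 gives 3668 → no gain ✓; to w=15 gives 5451 − 82×15 = 4221 → profitable ✗.
Lemon (own payoff 3668): to w=15 gives 5451 − 484×15 = -1809 → no gain ✓; to w=45 gives 7608 − 484×45 = -14172 → no gain ✓.
4 of the 6 constraints hold; not an equilibrium.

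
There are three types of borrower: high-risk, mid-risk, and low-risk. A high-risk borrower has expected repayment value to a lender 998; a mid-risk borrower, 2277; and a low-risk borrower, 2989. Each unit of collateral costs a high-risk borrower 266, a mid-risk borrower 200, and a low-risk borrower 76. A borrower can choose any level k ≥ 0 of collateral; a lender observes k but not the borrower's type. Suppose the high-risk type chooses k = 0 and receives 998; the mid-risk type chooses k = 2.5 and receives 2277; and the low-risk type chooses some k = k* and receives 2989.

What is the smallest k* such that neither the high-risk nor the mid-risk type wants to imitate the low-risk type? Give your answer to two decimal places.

High-risk type (on-path payoff 998) won't mimic when 998 ≥ 2989 − 266·k*, i.e. k* ≥ 7.48.
Mid-risk type (on-path payoff 2277 − 200×2.5 = 1777) won't mimic when 1777 ≥ 2989 − 200·k*, i.e. k* ≥ 6.06.
Both must hold, so k* = max(7.48, 6.06) = 7.48. The high-risk type's constraint binds.

7.48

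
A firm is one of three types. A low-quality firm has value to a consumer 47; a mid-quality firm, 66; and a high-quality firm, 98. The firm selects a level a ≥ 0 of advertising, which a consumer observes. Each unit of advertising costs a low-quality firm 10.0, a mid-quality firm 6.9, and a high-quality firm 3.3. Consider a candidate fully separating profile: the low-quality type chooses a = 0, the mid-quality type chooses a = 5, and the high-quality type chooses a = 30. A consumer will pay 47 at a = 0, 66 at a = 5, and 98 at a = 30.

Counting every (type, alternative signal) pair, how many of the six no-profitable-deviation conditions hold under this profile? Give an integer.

3

High-quality (own payoff 98 − 3.3×30 = -1): to a=0 gives 47 → profitable ✗; to a=5 gives 66 − 3.3×5 = 49.5 → profitable ✗.
Mid-quality (own payoff 66 − 6.9×5 = 31.5): to a=0 gives 47 → profitable ✗; to a=30 gives 98 − 6.9×30 = -109 → no gain ✓.
Low-quality (own payoff 47): to a=5 gives 66 − 10.0×5 = 16 → no gain ✓; to a=30 gives 98 − 10.0×30 = -202 → no gain ✓.
3 of the 6 constraints hold; not an equilibrium.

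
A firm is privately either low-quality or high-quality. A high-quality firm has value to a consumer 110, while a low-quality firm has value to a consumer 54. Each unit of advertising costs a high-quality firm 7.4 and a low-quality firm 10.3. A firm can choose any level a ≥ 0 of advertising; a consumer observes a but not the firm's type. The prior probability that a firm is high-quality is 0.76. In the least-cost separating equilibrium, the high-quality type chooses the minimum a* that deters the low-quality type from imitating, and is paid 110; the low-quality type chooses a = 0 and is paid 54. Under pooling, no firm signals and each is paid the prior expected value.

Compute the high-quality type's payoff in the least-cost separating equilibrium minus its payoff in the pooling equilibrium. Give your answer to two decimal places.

-26.79

Least-cost separating signal: a* solves 54 = 110 − 10.3·a*, so a* = (110 − 54)/10.3 ≈ 5.4369.
High-quality type's separating payoff: 110 − 7.4 × a* = 110 − 7.4 × (110 − 54)/10.3 = 110 − 414.4/10.3 ≈ 69.7670.
Pooling payoff: 0.76 × 110 + 0.24 × 54 = 96.56.
Difference: 69.7670 − 96.56 = -26.793, i.e. -26.79 to two decimal places.
The high-quality type would prefer the pooling outcome.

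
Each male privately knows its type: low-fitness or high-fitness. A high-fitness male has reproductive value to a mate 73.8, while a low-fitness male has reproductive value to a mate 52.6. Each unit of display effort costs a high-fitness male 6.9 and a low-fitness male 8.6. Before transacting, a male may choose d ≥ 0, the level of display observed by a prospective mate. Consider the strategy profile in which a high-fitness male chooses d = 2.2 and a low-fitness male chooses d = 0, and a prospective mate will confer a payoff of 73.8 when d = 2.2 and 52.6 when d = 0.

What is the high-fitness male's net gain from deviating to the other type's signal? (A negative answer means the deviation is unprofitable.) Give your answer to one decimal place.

Playing d = 2.2 the high-fitness male receives 73.8 − 6.9 × 2.2 = 58.62.
Deviating to d = 0 yields 52.6 instead.
Gain from deviating: 52.6 − 58.62 = -6.02, i.e. -6.0 to one decimal place.
The gain is negative, so the high-fitness type's incentive-compatibility constraint is satisfied.

-6.0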